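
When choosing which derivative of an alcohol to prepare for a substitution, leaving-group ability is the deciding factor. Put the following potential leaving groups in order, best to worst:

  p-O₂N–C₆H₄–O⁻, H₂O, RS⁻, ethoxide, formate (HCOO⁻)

H₂O > formate (HCOO⁻) > p-O₂N–C₆H₄–O⁻ > RS⁻ > ethoxide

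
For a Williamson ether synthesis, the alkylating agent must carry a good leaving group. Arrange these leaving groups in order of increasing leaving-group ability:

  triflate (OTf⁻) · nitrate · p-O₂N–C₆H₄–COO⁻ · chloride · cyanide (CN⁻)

The more stable X⁻ (or X) is on its own — i.e. the weaker a base it is — the better a leaving group it makes.
triflate (OTf⁻): pKₐ(CF₃SO₃H (triflic acid)) ≈ -14
chloride: pKₐ(HCl) ≈ -7
nitrate: pKₐ(HNO₃) ≈ -1.3
p-O₂N–C₆H₄–COO⁻: pKₐ(p-nitrobenzoic acid) ≈ 3.4
cyanide (CN⁻): pKₐ(HCN) ≈ 9.2
Listed from poorest to best leaving group as asked.

cyanide (CN⁻) < p-O₂N–C₆H₄–COO⁻ < nitrate < chloride < triflate (OTf⁻)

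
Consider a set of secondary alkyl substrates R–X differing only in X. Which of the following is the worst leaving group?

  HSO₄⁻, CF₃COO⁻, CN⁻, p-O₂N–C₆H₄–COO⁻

Leaving-group ability tracks the stability of the departed species; conjugate-acid pKₐ is the usual yardstick (lower pKₐ → better LG).
HSO₄⁻: pKₐ(H₂SO₄) ≈ -3
CF₃COO⁻: pKₐ(CF₃COOH) ≈ 0.2
p-O₂N–C₆H₄–COO⁻: pKₐ(p-nitrobenzoic acid) ≈ 3.4
CN⁻: pKₐ(HCN) ≈ 9.2

CN⁻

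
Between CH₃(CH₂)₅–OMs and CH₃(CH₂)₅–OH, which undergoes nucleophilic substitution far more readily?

From CH₃(CH₂)₅–OH the departing group would be OH⁻ (pKₐ(H₂O) ≈ 15.7). Strong base; essentially never leaves without prior activation.
From CH₃(CH₂)₅–OMs the leaving group is OMs⁻ (pKₐ(CH₃SO₃H (MsOH)) ≈ -1.9). Resonance-delocalised alkanesulfonate.
(In practice CH₃(CH₂)₅–OMs is made from CH₃(CH₂)₅–OH by treatment with MsCl / Et₃N, converting the hydroxyl into a mesylate.)

CH₃(CH₂)₅–OMs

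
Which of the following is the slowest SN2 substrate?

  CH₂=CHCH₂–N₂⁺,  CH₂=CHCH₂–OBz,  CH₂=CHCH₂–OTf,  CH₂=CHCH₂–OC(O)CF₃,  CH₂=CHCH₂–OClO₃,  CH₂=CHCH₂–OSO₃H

Same R in every case — rank the leaving groups.
A good leaving group is a weak base: the lower the pKₐ of its conjugate acid, the more readily it departs.
CH₂=CHCH₂–N₂⁺ loses N₂: no meaningful conjugate acid; N₂ departs as an exceptionally stable neutral molecule
CH₂=CHCH₂–OTf loses OTf⁻: pKₐ(CF₃SO₃H (triflic acid)) ≈ -14
CH₂=CHCH₂–OClO₃ loses ClO₄⁻: pKₐ(HClO₄) ≈ -10
CH₂=CHCH₂–OSO₃H loses HSO₄⁻: pKₐ(H₂SO₄) ≈ -3
CH₂=CHCH₂–OC(O)CF₃ loses CF₃COO⁻: pKₐ(CF₃COOH) ≈ 0.2
CH₂=CHCH₂–OBz loses PhCOO⁻: pKₐ(C₆H₅COOH) ≈ 4.2

CH₂=CHCH₂–OBz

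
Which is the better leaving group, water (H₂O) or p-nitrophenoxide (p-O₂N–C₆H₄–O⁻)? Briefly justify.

water (H₂O)

water (H₂O) is the better leaving group.
pKₐ(H₃O⁺) ≈ -1.7 versus pKₐ(p-nitrophenol) ≈ 7.2: water (H₂O) is the much weaker base.
Neutral; leaves from a protonated alcohol (R–OH₂⁺).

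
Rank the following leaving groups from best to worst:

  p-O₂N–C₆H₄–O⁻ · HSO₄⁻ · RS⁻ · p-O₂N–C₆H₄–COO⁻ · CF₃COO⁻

HSO₄⁻: pKₐ(H₂SO₄) ≈ -3 — conjugate base of a strong mineral acid
CF₃COO⁻: pKₐ(CF₃COOH) ≈ 0.2 — strongly electron-withdrawing CF₃ stabilises the carboxylate
p-O₂N–C₆H₄–COO⁻: pKₐ(p-nitrobenzoic acid) ≈ 3.4
p-O₂N–C₆H₄–O⁻: pKₐ(p-nitrophenol) ≈ 7.2
RS⁻: pKₐ(RSH (a thiol)) ≈ 10.5 — moderately basic; rarely leaves without activation

HSO₄⁻ > CF₃COO⁻ > p-O₂N–C₆H₄–COO⁻ > p-O₂N–C₆H₄–O⁻ > RS⁻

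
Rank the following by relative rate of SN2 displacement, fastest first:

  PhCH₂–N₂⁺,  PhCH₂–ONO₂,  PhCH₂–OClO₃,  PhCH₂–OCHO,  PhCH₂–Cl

Same R in every case — rank the leaving groups.
The more stable X⁻ (or X) is on its own — i.e. the weaker a base it is — the better a leaving group it makes.
PhCH₂–N₂⁺ loses N₂: no meaningful conjugate acid; N₂ departs as an exceptionally stable neutral molecule
PhCH₂–OClO₃ loses ClO₄⁻: pKₐ(HClO₄) ≈ -10
PhCH₂–Cl loses Cl⁻: pKₐ(HCl) ≈ -7
PhCH₂–ONO₂ loses NO₃⁻: pKₐ(HNO₃) ≈ -1.3
PhCH₂–OCHO loses HCOO⁻: pKₐ(HCOOH) ≈ 3.8

PhCH₂–N₂⁺ > PhCH₂–OClO₃ > PhCH₂–Cl > PhCH₂–ONO₂ > PhCH₂–OCHO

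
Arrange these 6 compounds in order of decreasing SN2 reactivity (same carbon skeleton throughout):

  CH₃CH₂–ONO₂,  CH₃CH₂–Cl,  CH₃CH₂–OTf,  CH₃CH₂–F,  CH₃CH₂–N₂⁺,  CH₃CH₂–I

CH₃CH₂–N₂⁺ > CH₃CH₂–OTf > CH₃CH₂–I > CH₃CH₂–Cl > CH₃CH₂–ONO₂ > CH₃CH₂–F

With the same alkyl group throughout, only the leaving group differentiates the rates.
Leaving-group ability tracks the stability of the departed species; conjugate-acid pKₐ is the usual yardstick (lower pKₐ → better LG).
CH₃CH₂–N₂⁺ loses N₂: no meaningful conjugate acid; N₂ departs as an exceptionally stable neutral molecule
CH₃CH₂–OTf loses OTf⁻: pKₐ(CF₃SO₃H (triflic acid)) ≈ -14
CH₃CH₂–I loses I⁻: pKₐ(HI) ≈ -10
CH₃CH₂–Cl loses Cl⁻: pKₐ(HCl) ≈ -7
CH₃CH₂–ONO₂ loses NO₃⁻: pKₐ(HNO₃) ≈ -1.3
CH₃CH₂–F loses F⁻: pKₐ(HF) ≈ 3.2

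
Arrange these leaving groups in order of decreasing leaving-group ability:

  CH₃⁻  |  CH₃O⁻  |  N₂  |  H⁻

N₂ > CH₃O⁻ > H⁻ > CH₃⁻

Leaving-group ability tracks the stability of the departed species; conjugate-acid pKₐ is the usual yardstick (lower pKₐ → better LG).
N₂: no meaningful conjugate acid; N₂ departs as an exceptionally stable neutral molecule
CH₃O⁻: pKₐ(CH₃OH) ≈ 15.5 — strong base; alkoxides do not leave unassisted
H⁻: pKₐ(H₂) ≈ 36
CH₃⁻: pKₐ(CH₄) ≈ 48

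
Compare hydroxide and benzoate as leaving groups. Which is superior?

benzoate is the better leaving group.
pKₐ(C₆H₅COOH) ≈ 4.2 versus pKₐ(H₂O) ≈ 15.7: benzoate is the much weaker base.
Aryl carboxylate.

benzoate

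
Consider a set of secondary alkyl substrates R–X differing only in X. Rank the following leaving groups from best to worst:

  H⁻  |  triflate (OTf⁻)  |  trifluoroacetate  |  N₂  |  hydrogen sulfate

N₂ > triflate (OTf⁻) > hydrogen sulfate > trifluoroacetate > H⁻

The more stable X⁻ (or X) is on its own — i.e. the weaker a base it is — the better a leaving group it makes.
N₂: no meaningful conjugate acid; N₂ departs as an exceptionally stable neutral molecule
triflate (OTf⁻): pKₐ(CF₃SO₃H (triflic acid)) ≈ -14
hydrogen sulfate: pKₐ(H₂SO₄) ≈ -3
trifluoroacetate: pKₐ(CF₃COOH) ≈ 0.2
H⁻: pKₐ(H₂) ≈ 36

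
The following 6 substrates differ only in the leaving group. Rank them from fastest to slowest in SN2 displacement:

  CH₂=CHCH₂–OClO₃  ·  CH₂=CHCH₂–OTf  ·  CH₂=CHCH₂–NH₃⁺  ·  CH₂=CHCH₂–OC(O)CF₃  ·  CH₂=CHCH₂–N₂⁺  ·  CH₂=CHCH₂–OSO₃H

Identical carbon frameworks mean the comparison reduces to leaving-group quality.
The more stable X⁻ (or X) is on its own — i.e. the weaker a base it is — the better a leaving group it makes.
CH₂=CHCH₂–N₂⁺ loses N₂: no meaningful conjugate acid; N₂ departs as an exceptionally stable neutral molecule
CH₂=CHCH₂–OTf loses OTf⁻: pKₐ(CF₃SO₃H (triflic acid)) ≈ -14
CH₂=CHCH₂–OClO₃ loses ClO₄⁻: pKₐ(HClO₄) ≈ -10
CH₂=CHCH₂–OSO₃H loses HSO₄⁻: pKₐ(H₂SO₄) ≈ -3
CH₂=CHCH₂–OC(O)CF₃ loses CF₃COO⁻: pKₐ(CF₃COOH) ≈ 0.2
CH₂=CHCH₂–NH₃⁺ loses NH₃: pKₐ(NH₄⁺) ≈ 9.2

CH₂=CHCH₂–N₂⁺ > CH₂=CHCH₂–OTf > CH₂=CHCH₂–OClO₃ > CH₂=CHCH₂–OSO₃H > CH₂=CHCH₂–OC(O)CF₃ > CH₂=CHCH₂–NH₃⁺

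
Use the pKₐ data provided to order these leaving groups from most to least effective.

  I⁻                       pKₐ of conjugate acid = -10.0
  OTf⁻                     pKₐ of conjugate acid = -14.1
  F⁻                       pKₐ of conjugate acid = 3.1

Lower conjugate-acid pKₐ ⇒ weaker base ⇒ better leaving group.
Sorting by the given values: OTf⁻ (-14.1), I⁻ (-10.0), F⁻ (3.1).

OTf⁻ > I⁻ > F⁻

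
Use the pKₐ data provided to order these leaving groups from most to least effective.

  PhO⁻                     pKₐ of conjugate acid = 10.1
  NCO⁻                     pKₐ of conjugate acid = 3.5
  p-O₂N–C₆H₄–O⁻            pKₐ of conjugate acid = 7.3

Lower conjugate-acid pKₐ ⇒ weaker base ⇒ better leaving group.
Sorting by the given values: NCO⁻ (3.5), p-O₂N–C₆H₄–O⁻ (7.3), PhO⁻ (10.1).

NCO⁻ > p-O₂N–C₆H₄–O⁻ > PhO⁻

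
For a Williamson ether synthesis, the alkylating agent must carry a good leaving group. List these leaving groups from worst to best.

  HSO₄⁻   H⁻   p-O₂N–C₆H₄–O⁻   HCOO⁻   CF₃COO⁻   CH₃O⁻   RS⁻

HSO₄⁻: pKₐ(H₂SO₄) ≈ -3
CF₃COO⁻: pKₐ(CF₃COOH) ≈ 0.2
HCOO⁻: pKₐ(HCOOH) ≈ 3.8
p-O₂N–C₆H₄–O⁻: pKₐ(p-nitrophenol) ≈ 7.2
RS⁻: pKₐ(RSH (a thiol)) ≈ 10.5
CH₃O⁻: pKₐ(CH₃OH) ≈ 15.5
H⁻: pKₐ(H₂) ≈ 36
Reversing gives the worst-to-best order requested.

H⁻ < CH₃O⁻ < RS⁻ < p-O₂N–C₆H₄–O⁻ < HCOO⁻ < CF₃COO⁻ < HSO₄⁻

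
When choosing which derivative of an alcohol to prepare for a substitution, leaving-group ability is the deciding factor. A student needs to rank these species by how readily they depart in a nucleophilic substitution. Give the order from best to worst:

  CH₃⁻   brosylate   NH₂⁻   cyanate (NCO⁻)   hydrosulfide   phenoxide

brosylate > cyanate (NCO⁻) > hydrosulfide > phenoxide > NH₂⁻ > CH₃⁻

brosylate: pKₐ(p-BrC₆H₄SO₃H) ≈ -2.8 — arenesulfonate with a p-bromo substituent
cyanate (NCO⁻): pKₐ(HOCN) ≈ 3.5 — resonance between N and O
hydrosulfide: pKₐ(H₂S) ≈ 7
phenoxide: pKₐ(C₆H₅OH (phenol)) ≈ 10 — resonance into the ring helps, but still a poor LG
NH₂⁻: pKₐ(NH₃) ≈ 38 — extremely strong base; never a leaving group
CH₃⁻: pKₐ(CH₄) ≈ 48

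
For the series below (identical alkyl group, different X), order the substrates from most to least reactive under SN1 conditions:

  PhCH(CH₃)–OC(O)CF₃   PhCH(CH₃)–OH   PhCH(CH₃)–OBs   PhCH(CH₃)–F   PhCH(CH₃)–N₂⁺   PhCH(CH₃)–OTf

PhCH(CH₃)–N₂⁺ > PhCH(CH₃)–OTf > PhCH(CH₃)–OBs > PhCH(CH₃)–OC(O)CF₃ > PhCH(CH₃)–F > PhCH(CH₃)–OH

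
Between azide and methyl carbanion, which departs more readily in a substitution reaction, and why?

azide is the better leaving group.
pKₐ(HN₃) ≈ 4.7 versus pKₐ(CH₄) ≈ 48: azide is the much weaker base.
Linear, resonance-stabilised.

azide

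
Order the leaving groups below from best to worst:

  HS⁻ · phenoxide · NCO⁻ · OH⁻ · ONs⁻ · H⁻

ONs⁻ > NCO⁻ > HS⁻ > phenoxide > OH⁻ > H⁻

The more stable X⁻ (or X) is on its own — i.e. the weaker a base it is — the better a leaving group it makes.
ONs⁻: pKₐ(p-O₂NC₆H₄SO₃H) ≈ -3.5
NCO⁻: pKₐ(HOCN) ≈ 3.5
HS⁻: pKₐ(H₂S) ≈ 7
phenoxide: pKₐ(C₆H₅OH (phenol)) ≈ 10
OH⁻: pKₐ(H₂O) ≈ 15.7
H⁻: pKₐ(H₂) ≈ 36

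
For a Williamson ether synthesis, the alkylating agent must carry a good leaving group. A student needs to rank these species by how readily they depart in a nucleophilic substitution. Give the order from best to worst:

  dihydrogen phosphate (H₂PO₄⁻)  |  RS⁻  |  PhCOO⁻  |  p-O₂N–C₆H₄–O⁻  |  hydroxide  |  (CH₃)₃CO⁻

dihydrogen phosphate (H₂PO₄⁻) > PhCOO⁻ > p-O₂N–C₆H₄–O⁻ > RS⁻ > hydroxide > (CH₃)₃CO⁻

dihydrogen phosphate (H₂PO₄⁻): pKₐ(H₃PO₄) ≈ 2.1
PhCOO⁻: pKₐ(C₆H₅COOH) ≈ 4.2
p-O₂N–C₆H₄–O⁻: pKₐ(p-nitrophenol) ≈ 7.2
RS⁻: pKₐ(RSH (a thiol)) ≈ 10.5
hydroxide: pKₐ(H₂O) ≈ 15.7
(CH₃)₃CO⁻: pKₐ(t-BuOH) ≈ 18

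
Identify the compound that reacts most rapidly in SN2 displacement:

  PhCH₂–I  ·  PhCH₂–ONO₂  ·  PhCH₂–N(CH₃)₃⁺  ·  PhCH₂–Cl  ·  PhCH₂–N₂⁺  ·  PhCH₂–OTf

With the same alkyl group throughout, only the leaving group differentiates the rates.
Rank by basicity of the departing species: weakest base leaves most easily.
PhCH₂–N₂⁺ loses N₂: no meaningful conjugate acid; N₂ departs as an exceptionally stable neutral molecule
PhCH₂–OTf loses OTf⁻: pKₐ(CF₃SO₃H (triflic acid)) ≈ -14
PhCH₂–I loses I⁻: pKₐ(HI) ≈ -10
PhCH₂–Cl loses Cl⁻: pKₐ(HCl) ≈ -7
PhCH₂–ONO₂ loses NO₃⁻: pKₐ(HNO₃) ≈ -1.3
PhCH₂–N(CH₃)₃⁺ loses NR'₃: pKₐ(R'₃NH⁺) ≈ 10.7

PhCH₂–N₂⁺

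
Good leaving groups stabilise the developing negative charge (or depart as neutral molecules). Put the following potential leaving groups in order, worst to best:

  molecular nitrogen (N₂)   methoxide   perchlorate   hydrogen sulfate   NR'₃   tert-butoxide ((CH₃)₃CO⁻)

tert-butoxide ((CH₃)₃CO⁻) < methoxide < NR'₃ < hydrogen sulfate < perchlorate < molecular nitrogen (N₂)

molecular nitrogen (N₂): no meaningful conjugate acid; N₂ departs as an exceptionally stable neutral molecule
perchlorate: pKₐ(HClO₄) ≈ -10 — extremely weak base; rarely used for safety reasons
hydrogen sulfate: pKₐ(H₂SO₄) ≈ -3 — conjugate base of a strong mineral acid
NR'₃: pKₐ(R'₃NH⁺) ≈ 10.7 — neutral but still a fairly strong base; Hofmann-elimination LG
methoxide: pKₐ(CH₃OH) ≈ 15.5
tert-butoxide ((CH₃)₃CO⁻): pKₐ(t-BuOH) ≈ 18 — bulky, strongly basic alkoxide
Listed from poorest to best leaving group as asked.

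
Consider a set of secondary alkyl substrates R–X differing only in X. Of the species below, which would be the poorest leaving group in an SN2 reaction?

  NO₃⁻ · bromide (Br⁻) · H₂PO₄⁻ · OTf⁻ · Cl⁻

H₂PO₄⁻

The more stable X⁻ (or X) is on its own — i.e. the weaker a base it is — the better a leaving group it makes.
OTf⁻: pKₐ(CF₃SO₃H (triflic acid)) ≈ -14
bromide (Br⁻): pKₐ(HBr) ≈ -9
Cl⁻: pKₐ(HCl) ≈ -7
NO₃⁻: pKₐ(HNO₃) ≈ -1.3
H₂PO₄⁻: pKₐ(H₃PO₄) ≈ 2.1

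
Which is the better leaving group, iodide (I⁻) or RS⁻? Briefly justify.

iodide (I⁻)

iodide (I⁻) is the better leaving group.
pKₐ(HI) ≈ -10 versus pKₐ(RSH (a thiol)) ≈ 10.5: iodide (I⁻) is the much weaker base.
Large, highly polarisable; very weak base.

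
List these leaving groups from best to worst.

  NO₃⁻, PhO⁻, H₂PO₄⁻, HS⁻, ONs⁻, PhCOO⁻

ONs⁻ > NO₃⁻ > H₂PO₄⁻ > PhCOO⁻ > HS⁻ > PhO⁻

Leaving-group ability tracks the stability of the departed species; conjugate-acid pKₐ is the usual yardstick (lower pKₐ → better LG).
ONs⁻: pKₐ(p-O₂NC₆H₄SO₃H) ≈ -3.5
NO₃⁻: pKₐ(HNO₃) ≈ -1.3 — resonance-delocalised over three oxygens
H₂PO₄⁻: pKₐ(H₃PO₄) ≈ 2.1
PhCOO⁻: pKₐ(C₆H₅COOH) ≈ 4.2 — aryl carboxylate
HS⁻: pKₐ(H₂S) ≈ 7
PhO⁻: pKₐ(C₆H₅OH (phenol)) ≈ 10 — resonance into the ring helps, but still a poor LG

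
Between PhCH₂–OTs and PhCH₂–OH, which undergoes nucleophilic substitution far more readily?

From PhCH₂–OH the departing group would be OH⁻ (pKₐ(H₂O) ≈ 15.7). Strong base; essentially never leaves without prior activation.
From PhCH₂–OTs the leaving group is OTs⁻ (pKₐ(p-CH₃C₆H₄SO₃H (TsOH)) ≈ -2.8). Resonance-delocalised arenesulfonate.
(In practice PhCH₂–OTs is made from PhCH₂–OH by treatment with TsCl / pyridine, converting the hydroxyl into a tosylate.)

PhCH₂–OTs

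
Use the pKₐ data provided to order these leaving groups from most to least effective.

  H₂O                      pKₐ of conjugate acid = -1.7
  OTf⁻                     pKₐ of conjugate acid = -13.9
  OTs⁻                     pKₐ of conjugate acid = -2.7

Lower conjugate-acid pKₐ ⇒ weaker base ⇒ better leaving group.
Sorting by the given values: OTf⁻ (-13.9), OTs⁻ (-2.7), H₂O (-1.7).

OTf⁻ > OTs⁻ > H₂O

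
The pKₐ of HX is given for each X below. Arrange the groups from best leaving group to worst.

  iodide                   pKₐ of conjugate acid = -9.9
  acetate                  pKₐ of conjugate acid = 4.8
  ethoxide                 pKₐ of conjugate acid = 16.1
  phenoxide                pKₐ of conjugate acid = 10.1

iodide > acetate > phenoxide > ethoxide

Lower conjugate-acid pKₐ ⇒ weaker base ⇒ better leaving group.
Sorting by the given values: iodide (-9.9), acetate (4.8), phenoxide (10.1), ethoxide (16.1).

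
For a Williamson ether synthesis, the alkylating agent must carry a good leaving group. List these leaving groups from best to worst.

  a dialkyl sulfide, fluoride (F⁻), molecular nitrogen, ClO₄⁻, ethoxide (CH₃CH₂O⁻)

molecular nitrogen > ClO₄⁻ > a dialkyl sulfide > fluoride (F⁻) > ethoxide (CH₃CH₂O⁻)

The more stable X⁻ (or X) is on its own — i.e. the weaker a base it is — the better a leaving group it makes.
molecular nitrogen: no meaningful conjugate acid; N₂ departs as an exceptionally stable neutral molecule
ClO₄⁻: pKₐ(HClO₄) ≈ -10
a dialkyl sulfide: pKₐ(R'₂SH⁺) ≈ -7
fluoride (F⁻): pKₐ(HF) ≈ 3.2
ethoxide (CH₃CH₂O⁻): pKₐ(CH₃CH₂OH) ≈ 16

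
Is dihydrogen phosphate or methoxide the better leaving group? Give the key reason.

dihydrogen phosphate is the better leaving group.
pKₐ(H₃PO₄) ≈ 2.1 versus pKₐ(CH₃OH) ≈ 15.5: dihydrogen phosphate is the much weaker base.
Moderate base; biological leaving group after further activation.

dihydrogen phosphate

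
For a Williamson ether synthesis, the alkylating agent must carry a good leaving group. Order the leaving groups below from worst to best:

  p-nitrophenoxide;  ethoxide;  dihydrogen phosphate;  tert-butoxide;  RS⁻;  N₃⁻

dihydrogen phosphate: pKₐ(H₃PO₄) ≈ 2.1
N₃⁻: pKₐ(HN₃) ≈ 4.7 — linear, resonance-stabilised
p-nitrophenoxide: pKₐ(p-nitrophenol) ≈ 7.2
RS⁻: pKₐ(RSH (a thiol)) ≈ 10.5 — moderately basic; rarely leaves without activation
ethoxide: pKₐ(CH₃CH₂OH) ≈ 16
tert-butoxide: pKₐ(t-BuOH) ≈ 18
Reversing gives the worst-to-best order requested.

tert-butoxide < ethoxide < RS⁻ < p-nitrophenoxide < N₃⁻ < dihydrogen phosphate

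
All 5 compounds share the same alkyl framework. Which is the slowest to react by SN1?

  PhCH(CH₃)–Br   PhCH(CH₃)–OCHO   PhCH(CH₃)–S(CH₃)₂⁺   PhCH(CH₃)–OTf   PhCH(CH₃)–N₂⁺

Identical carbon frameworks mean the comparison reduces to leaving-group quality.
A good leaving group is a weak base: the lower the pKₐ of its conjugate acid, the more readily it departs.
PhCH(CH₃)–N₂⁺ loses N₂: no meaningful conjugate acid; N₂ departs as an exceptionally stable neutral molecule
PhCH(CH₃)–OTf loses OTf⁻: pKₐ(CF₃SO₃H (triflic acid)) ≈ -14
PhCH(CH₃)–Br loses Br⁻: pKₐ(HBr) ≈ -9
PhCH(CH₃)–S(CH₃)₂⁺ loses SR'₂: pKₐ(R'₂SH⁺) ≈ -7
PhCH(CH₃)–OCHO loses HCOO⁻: pKₐ(HCOOH) ≈ 3.8

PhCH(CH₃)–OCHO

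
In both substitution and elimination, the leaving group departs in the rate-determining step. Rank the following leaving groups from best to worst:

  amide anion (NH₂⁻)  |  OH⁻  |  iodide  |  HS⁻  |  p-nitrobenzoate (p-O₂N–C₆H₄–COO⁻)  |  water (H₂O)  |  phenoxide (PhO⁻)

iodide > water (H₂O) > p-nitrobenzoate (p-O₂N–C₆H₄–COO⁻) > HS⁻ > phenoxide (PhO⁻) > OH⁻ > amide anion (NH₂⁻)

Rank by basicity of the departing species: weakest base leaves most easily.
iodide: pKₐ(HI) ≈ -10
water (H₂O): pKₐ(H₃O⁺) ≈ -1.7 — neutral; leaves from a protonated alcohol (R–OH₂⁺)
p-nitrobenzoate (p-O₂N–C₆H₄–COO⁻): pKₐ(p-nitrobenzoic acid) ≈ 3.4 — electron-withdrawing nitro group stabilises the carboxylate
HS⁻: pKₐ(H₂S) ≈ 7 — larger and more polarisable than the oxygen analogue
phenoxide (PhO⁻): pKₐ(C₆H₅OH (phenol)) ≈ 10
OH⁻: pKₐ(H₂O) ≈ 15.7
amide anion (NH₂⁻): pKₐ(NH₃) ≈ 38 — extremely strong base; never a leaving group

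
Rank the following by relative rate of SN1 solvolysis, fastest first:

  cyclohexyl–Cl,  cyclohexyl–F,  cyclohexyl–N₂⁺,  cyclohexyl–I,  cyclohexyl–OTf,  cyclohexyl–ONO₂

cyclohexyl–N₂⁺ > cyclohexyl–OTf > cyclohexyl–I > cyclohexyl–Cl > cyclohexyl–ONO₂ > cyclohexyl–F

With the same alkyl group throughout, only the leaving group differentiates the rates.
The more stable X⁻ (or X) is on its own — i.e. the weaker a base it is — the better a leaving group it makes.
cyclohexyl–N₂⁺ loses N₂: no meaningful conjugate acid; N₂ departs as an exceptionally stable neutral molecule
cyclohexyl–OTf loses OTf⁻: pKₐ(CF₃SO₃H (triflic acid)) ≈ -14
cyclohexyl–I loses I⁻: pKₐ(HI) ≈ -10
cyclohexyl–Cl loses Cl⁻: pKₐ(HCl) ≈ -7
cyclohexyl–ONO₂ loses NO₃⁻: pKₐ(HNO₃) ≈ -1.3
cyclohexyl–F loses F⁻: pKₐ(HF) ≈ 3.2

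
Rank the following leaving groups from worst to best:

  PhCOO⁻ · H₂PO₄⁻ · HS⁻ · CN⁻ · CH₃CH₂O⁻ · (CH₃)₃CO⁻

H₂PO₄⁻: pKₐ(H₃PO₄) ≈ 2.1 — moderate base; biological leaving group after further activation
PhCOO⁻: pKₐ(C₆H₅COOH) ≈ 4.2
HS⁻: pKₐ(H₂S) ≈ 7
CN⁻: pKₐ(HCN) ≈ 9.2 — sp carbon stabilises the charge somewhat, but still a poor LG
CH₃CH₂O⁻: pKₐ(CH₃CH₂OH) ≈ 16 — strong base; alkoxides do not leave unassisted
(CH₃)₃CO⁻: pKₐ(t-BuOH) ≈ 18
Listed from poorest to best leaving group as asked.

(CH₃)₃CO⁻ < CH₃CH₂O⁻ < CN⁻ < HS⁻ < PhCOO⁻ < H₂PO₄⁻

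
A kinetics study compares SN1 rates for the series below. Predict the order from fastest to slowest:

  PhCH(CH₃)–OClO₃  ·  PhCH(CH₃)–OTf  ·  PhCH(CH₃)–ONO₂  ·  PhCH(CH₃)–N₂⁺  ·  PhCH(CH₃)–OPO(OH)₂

Identical carbon frameworks mean the comparison reduces to leaving-group quality.
Leaving-group ability tracks the stability of the departed species; conjugate-acid pKₐ is the usual yardstick (lower pKₐ → better LG).
PhCH(CH₃)–N₂⁺ loses N₂: no meaningful conjugate acid; N₂ departs as an exceptionally stable neutral molecule
PhCH(CH₃)–OTf loses OTf⁻: pKₐ(CF₃SO₃H (triflic acid)) ≈ -14
PhCH(CH₃)–OClO₃ loses ClO₄⁻: pKₐ(HClO₄) ≈ -10
PhCH(CH₃)–ONO₂ loses NO₃⁻: pKₐ(HNO₃) ≈ -1.3
PhCH(CH₃)–OPO(OH)₂ loses H₂PO₄⁻: pKₐ(H₃PO₄) ≈ 2.1

PhCH(CH₃)–N₂⁺ > PhCH(CH₃)–OTf > PhCH(CH₃)–OClO₃ > PhCH(CH₃)–ONO₂ > PhCH(CH₃)–OPO(OH)₂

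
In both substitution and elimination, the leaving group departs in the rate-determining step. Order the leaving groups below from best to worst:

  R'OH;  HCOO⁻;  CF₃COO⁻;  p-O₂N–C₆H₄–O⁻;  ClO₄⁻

ClO₄⁻ > R'OH > CF₃COO⁻ > HCOO⁻ > p-O₂N–C₆H₄–O⁻

The more stable X⁻ (or X) is on its own — i.e. the weaker a base it is — the better a leaving group it makes.
ClO₄⁻: pKₐ(HClO₄) ≈ -10 — extremely weak base; rarely used for safety reasons
R'OH: pKₐ(R'OH₂⁺) ≈ -2.4 — neutral; leaves from a protonated ether (an oxonium ion, R–O(H)R'⁺)
CF₃COO⁻: pKₐ(CF₃COOH) ≈ 0.2
HCOO⁻: pKₐ(HCOOH) ≈ 3.8 — resonance-stabilised carboxylate
p-O₂N–C₆H₄–O⁻: pKₐ(p-nitrophenol) ≈ 7.2 — nitro group delocalises the charge; the classic chromogenic LG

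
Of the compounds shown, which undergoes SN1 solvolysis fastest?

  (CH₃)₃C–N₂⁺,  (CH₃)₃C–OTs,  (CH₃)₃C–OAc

(CH₃)₃C–N₂⁺

With the same alkyl group throughout, only the leaving group differentiates the rates.
A good leaving group is a weak base: the lower the pKₐ of its conjugate acid, the more readily it departs.
(CH₃)₃C–N₂⁺ loses N₂: no meaningful conjugate acid; N₂ departs as an exceptionally stable neutral molecule
(CH₃)₃C–OTs loses OTs⁻: pKₐ(p-CH₃C₆H₄SO₃H (TsOH)) ≈ -2.8
(CH₃)₃C–OAc loses AcO⁻: pKₐ(CH₃COOH) ≈ 4.8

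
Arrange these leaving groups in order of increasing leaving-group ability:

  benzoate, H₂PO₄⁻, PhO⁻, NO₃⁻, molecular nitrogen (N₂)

A good leaving group is a weak base: the lower the pKₐ of its conjugate acid, the more readily it departs.
molecular nitrogen (N₂): no meaningful conjugate acid; N₂ departs as an exceptionally stable neutral molecule
NO₃⁻: pKₐ(HNO₃) ≈ -1.3
H₂PO₄⁻: pKₐ(H₃PO₄) ≈ 2.1
benzoate: pKₐ(C₆H₅COOH) ≈ 4.2
PhO⁻: pKₐ(C₆H₅OH (phenol)) ≈ 10
Reversing gives the worst-to-best order requested.

PhO⁻ < benzoate < H₂PO₄⁻ < NO₃⁻ < molecular nitrogen (N₂)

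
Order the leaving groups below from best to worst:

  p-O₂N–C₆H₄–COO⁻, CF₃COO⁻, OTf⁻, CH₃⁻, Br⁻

Rank by basicity of the departing species: weakest base leaves most easily.
OTf⁻: pKₐ(CF₃SO₃H (triflic acid)) ≈ -14
Br⁻: pKₐ(HBr) ≈ -9 — weak base; good leaving group
CF₃COO⁻: pKₐ(CF₃COOH) ≈ 0.2 — strongly electron-withdrawing CF₃ stabilises the carboxylate
p-O₂N–C₆H₄–COO⁻: pKₐ(p-nitrobenzoic acid) ≈ 3.4 — electron-withdrawing nitro group stabilises the carboxylate
CH₃⁻: pKₐ(CH₄) ≈ 48

OTf⁻ > Br⁻ > CF₃COO⁻ > p-O₂N–C₆H₄–COO⁻ > CH₃⁻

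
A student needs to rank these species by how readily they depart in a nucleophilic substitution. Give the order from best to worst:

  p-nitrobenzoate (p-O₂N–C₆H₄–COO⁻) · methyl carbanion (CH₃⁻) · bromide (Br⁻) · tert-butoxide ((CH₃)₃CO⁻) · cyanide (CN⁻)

bromide (Br⁻) > p-nitrobenzoate (p-O₂N–C₆H₄–COO⁻) > cyanide (CN⁻) > tert-butoxide ((CH₃)₃CO⁻) > methyl carbanion (CH₃⁻)

The more stable X⁻ (or X) is on its own — i.e. the weaker a base it is — the better a leaving group it makes.
bromide (Br⁻): pKₐ(HBr) ≈ -9
p-nitrobenzoate (p-O₂N–C₆H₄–COO⁻): pKₐ(p-nitrobenzoic acid) ≈ 3.4
cyanide (CN⁻): pKₐ(HCN) ≈ 9.2
tert-butoxide ((CH₃)₃CO⁻): pKₐ(t-BuOH) ≈ 18
methyl carbanion (CH₃⁻): pKₐ(CH₄) ≈ 48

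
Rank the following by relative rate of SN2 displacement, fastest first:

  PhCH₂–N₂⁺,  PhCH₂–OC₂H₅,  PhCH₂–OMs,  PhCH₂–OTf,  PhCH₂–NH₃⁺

With the same alkyl group throughout, only the leaving group differentiates the rates.
Leaving-group ability tracks the stability of the departed species; conjugate-acid pKₐ is the usual yardstick (lower pKₐ → better LG).
PhCH₂–N₂⁺ loses N₂: no meaningful conjugate acid; N₂ departs as an exceptionally stable neutral molecule
PhCH₂–OTf loses OTf⁻: pKₐ(CF₃SO₃H (triflic acid)) ≈ -14
PhCH₂–OMs loses OMs⁻: pKₐ(CH₃SO₃H (MsOH)) ≈ -1.9
PhCH₂–NH₃⁺ loses NH₃: pKₐ(NH₄⁺) ≈ 9.2
PhCH₂–OC₂H₅ loses CH₃CH₂O⁻: pKₐ(CH₃CH₂OH) ≈ 16

PhCH₂–N₂⁺ > PhCH₂–OTf > PhCH₂–OMs > PhCH₂–NH₃⁺ > PhCH₂–OC₂H₅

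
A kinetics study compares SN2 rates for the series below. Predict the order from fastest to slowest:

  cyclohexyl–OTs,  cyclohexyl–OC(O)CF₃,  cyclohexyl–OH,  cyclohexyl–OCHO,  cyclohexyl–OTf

cyclohexyl–OTf > cyclohexyl–OTs > cyclohexyl–OC(O)CF₃ > cyclohexyl–OCHO > cyclohexyl–OH

Identical carbon frameworks mean the comparison reduces to leaving-group quality.
Rank by basicity of the departing species: weakest base leaves most easily.
cyclohexyl–OTf loses OTf⁻: pKₐ(CF₃SO₃H (triflic acid)) ≈ -14
cyclohexyl–OTs loses OTs⁻: pKₐ(p-CH₃C₆H₄SO₃H (TsOH)) ≈ -2.8
cyclohexyl–OC(O)CF₃ loses CF₃COO⁻: pKₐ(CF₃COOH) ≈ 0.2
cyclohexyl–OCHO loses HCOO⁻: pKₐ(HCOOH) ≈ 3.8
cyclohexyl–OH loses OH⁻: pKₐ(H₂O) ≈ 15.7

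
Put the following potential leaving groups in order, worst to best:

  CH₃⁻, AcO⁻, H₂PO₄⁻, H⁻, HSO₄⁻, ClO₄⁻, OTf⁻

CH₃⁻ < H⁻ < AcO⁻ < H₂PO₄⁻ < HSO₄⁻ < ClO₄⁻ < OTf⁻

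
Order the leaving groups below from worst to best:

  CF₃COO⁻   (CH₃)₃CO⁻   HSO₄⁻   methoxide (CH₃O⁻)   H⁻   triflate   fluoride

Rank by basicity of the departing species: weakest base leaves most easily.
triflate: pKₐ(CF₃SO₃H (triflic acid)) ≈ -14 — charge spread over three oxygens and a CF₃ group; the premier leaving group in synthesis
HSO₄⁻: pKₐ(H₂SO₄) ≈ -3 — conjugate base of a strong mineral acid
CF₃COO⁻: pKₐ(CF₃COOH) ≈ 0.2 — strongly electron-withdrawing CF₃ stabilises the carboxylate
fluoride: pKₐ(HF) ≈ 3.2
methoxide (CH₃O⁻): pKₐ(CH₃OH) ≈ 15.5 — strong base; alkoxides do not leave unassisted
(CH₃)₃CO⁻: pKₐ(t-BuOH) ≈ 18 — bulky, strongly basic alkoxide
H⁻: pKₐ(H₂) ≈ 36 — extremely strong base; leaves only in special hydride-transfer contexts
Listed from poorest to best leaving group as asked.

H⁻ < (CH₃)₃CO⁻ < methoxide (CH₃O⁻) < fluoride < CF₃COO⁻ < HSO₄⁻ < triflate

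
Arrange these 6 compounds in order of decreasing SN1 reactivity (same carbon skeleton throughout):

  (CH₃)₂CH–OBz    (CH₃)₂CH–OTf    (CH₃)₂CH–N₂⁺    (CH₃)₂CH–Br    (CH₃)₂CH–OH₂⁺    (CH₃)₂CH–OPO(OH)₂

(CH₃)₂CH–N₂⁺ > (CH₃)₂CH–OTf > (CH₃)₂CH–Br > (CH₃)₂CH–OH₂⁺ > (CH₃)₂CH–OPO(OH)₂ > (CH₃)₂CH–OBz

With the same alkyl group throughout, only the leaving group differentiates the rates.
A good leaving group is a weak base: the lower the pKₐ of its conjugate acid, the more readily it departs.
(CH₃)₂CH–N₂⁺ loses N₂: no meaningful conjugate acid; N₂ departs as an exceptionally stable neutral molecule
(CH₃)₂CH–OTf loses OTf⁻: pKₐ(CF₃SO₃H (triflic acid)) ≈ -14
(CH₃)₂CH–Br loses Br⁻: pKₐ(HBr) ≈ -9
(CH₃)₂CH–OH₂⁺ loses H₂O: pKₐ(H₃O⁺) ≈ -1.7
(CH₃)₂CH–OPO(OH)₂ loses H₂PO₄⁻: pKₐ(H₃PO₄) ≈ 2.1
(CH₃)₂CH–OBz loses PhCOO⁻: pKₐ(C₆H₅COOH) ≈ 4.2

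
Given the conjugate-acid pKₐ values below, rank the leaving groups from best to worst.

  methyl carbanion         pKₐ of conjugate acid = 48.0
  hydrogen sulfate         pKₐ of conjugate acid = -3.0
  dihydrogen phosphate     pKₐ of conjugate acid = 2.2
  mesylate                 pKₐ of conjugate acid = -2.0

Lower conjugate-acid pKₐ ⇒ weaker base ⇒ better leaving group.
Sorting by the given values: hydrogen sulfate (-3.0), mesylate (-2.0), dihydrogen phosphate (2.2), methyl carbanion (48.0).

hydrogen sulfate > mesylate > dihydrogen phosphate > methyl carbanion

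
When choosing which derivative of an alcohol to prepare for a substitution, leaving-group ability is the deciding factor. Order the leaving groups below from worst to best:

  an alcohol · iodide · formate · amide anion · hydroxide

amide anion < hydroxide < formate < an alcohol < iodide

The more stable X⁻ (or X) is on its own — i.e. the weaker a base it is — the better a leaving group it makes.
iodide: pKₐ(HI) ≈ -10
an alcohol: pKₐ(R'OH₂⁺) ≈ -2.4
formate: pKₐ(HCOOH) ≈ 3.8
hydroxide: pKₐ(H₂O) ≈ 15.7
amide anion: pKₐ(NH₃) ≈ 38
The question asks for worst first, so the sequence is read in increasing leaving-group ability.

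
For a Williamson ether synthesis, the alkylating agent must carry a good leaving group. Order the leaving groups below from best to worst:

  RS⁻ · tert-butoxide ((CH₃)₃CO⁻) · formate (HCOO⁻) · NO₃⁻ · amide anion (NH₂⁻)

The more stable X⁻ (or X) is on its own — i.e. the weaker a base it is — the better a leaving group it makes.
NO₃⁻: pKₐ(HNO₃) ≈ -1.3
formate (HCOO⁻): pKₐ(HCOOH) ≈ 3.8
RS⁻: pKₐ(RSH (a thiol)) ≈ 10.5
tert-butoxide ((CH₃)₃CO⁻): pKₐ(t-BuOH) ≈ 18
amide anion (NH₂⁻): pKₐ(NH₃) ≈ 38 — extremely strong base; never a leaving group

NO₃⁻ > formate (HCOO⁻) > RS⁻ > tert-butoxide ((CH₃)₃CO⁻) > amide anion (NH₂⁻)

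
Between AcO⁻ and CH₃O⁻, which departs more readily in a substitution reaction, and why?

AcO⁻ is the better leaving group.
pKₐ(CH₃COOH) ≈ 4.8 versus pKₐ(CH₃OH) ≈ 15.5: AcO⁻ is the much weaker base.
Resonance-stabilised but still a weak base.

AcO⁻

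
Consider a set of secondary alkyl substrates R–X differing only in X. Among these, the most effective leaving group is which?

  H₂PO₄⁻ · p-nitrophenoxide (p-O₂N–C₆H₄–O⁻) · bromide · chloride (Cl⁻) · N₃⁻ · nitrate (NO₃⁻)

Rank by basicity of the departing species: weakest base leaves most easily.
bromide: pKₐ(HBr) ≈ -9
chloride (Cl⁻): pKₐ(HCl) ≈ -7
nitrate (NO₃⁻): pKₐ(HNO₃) ≈ -1.3
H₂PO₄⁻: pKₐ(H₃PO₄) ≈ 2.1
N₃⁻: pKₐ(HN₃) ≈ 4.7
p-nitrophenoxide (p-O₂N–C₆H₄–O⁻): pKₐ(p-nitrophenol) ≈ 7.2

bromide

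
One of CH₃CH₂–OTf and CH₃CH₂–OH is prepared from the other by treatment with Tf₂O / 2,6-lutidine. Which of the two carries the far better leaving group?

From CH₃CH₂–OH the departing group would be OH⁻ (pKₐ(H₂O) ≈ 15.7). Strong base; essentially never leaves without prior activation.
From CH₃CH₂–OTf the leaving group is OTf⁻ (pKₐ(CF₃SO₃H (triflic acid)) ≈ -14). Charge spread over three oxygens and a CF₃ group; the premier leaving group in synthesis.
Treatment with Tf₂O / 2,6-lutidine works by converting the hydroxyl into a triflate, making CH₃CH₂–OTf enormously more reactive.

CH₃CH₂–OTf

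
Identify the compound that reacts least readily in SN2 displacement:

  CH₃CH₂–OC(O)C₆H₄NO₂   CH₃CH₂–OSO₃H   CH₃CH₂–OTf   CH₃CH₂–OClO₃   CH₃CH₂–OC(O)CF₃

The skeletons are identical, so relative rate is governed entirely by leaving-group ability.
The more stable X⁻ (or X) is on its own — i.e. the weaker a base it is — the better a leaving group it makes.
CH₃CH₂–OTf loses OTf⁻: pKₐ(CF₃SO₃H (triflic acid)) ≈ -14
CH₃CH₂–OClO₃ loses ClO₄⁻: pKₐ(HClO₄) ≈ -10
CH₃CH₂–OSO₃H loses HSO₄⁻: pKₐ(H₂SO₄) ≈ -3
CH₃CH₂–OC(O)CF₃ loses CF₃COO⁻: pKₐ(CF₃COOH) ≈ 0.2
CH₃CH₂–OC(O)C₆H₄NO₂ loses p-O₂N–C₆H₄–COO⁻: pKₐ(p-nitrobenzoic acid) ≈ 3.4

CH₃CH₂–OC(O)C₆H₄NO₂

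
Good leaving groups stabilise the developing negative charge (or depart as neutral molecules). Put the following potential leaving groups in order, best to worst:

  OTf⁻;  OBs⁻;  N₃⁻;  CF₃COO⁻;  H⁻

OTf⁻ > OBs⁻ > CF₃COO⁻ > N₃⁻ > H⁻

A good leaving group is a weak base: the lower the pKₐ of its conjugate acid, the more readily it departs.
OTf⁻: pKₐ(CF₃SO₃H (triflic acid)) ≈ -14
OBs⁻: pKₐ(p-BrC₆H₄SO₃H) ≈ -2.8 — arenesulfonate with a p-bromo substituent
CF₃COO⁻: pKₐ(CF₃COOH) ≈ 0.2 — strongly electron-withdrawing CF₃ stabilises the carboxylate
N₃⁻: pKₐ(HN₃) ≈ 4.7 — linear, resonance-stabilised
H⁻: pKₐ(H₂) ≈ 36 — extremely strong base; leaves only in special hydride-transfer contexts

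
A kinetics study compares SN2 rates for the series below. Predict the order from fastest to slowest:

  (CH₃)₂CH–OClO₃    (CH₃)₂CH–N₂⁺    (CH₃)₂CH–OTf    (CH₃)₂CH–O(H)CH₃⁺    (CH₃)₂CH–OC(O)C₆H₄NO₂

Identical carbon frameworks mean the comparison reduces to leaving-group quality.
Rank by basicity of the departing species: weakest base leaves most easily.
(CH₃)₂CH–N₂⁺ loses N₂: no meaningful conjugate acid; N₂ departs as an exceptionally stable neutral molecule
(CH₃)₂CH–OTf loses OTf⁻: pKₐ(CF₃SO₃H (triflic acid)) ≈ -14
(CH₃)₂CH–OClO₃ loses ClO₄⁻: pKₐ(HClO₄) ≈ -10
(CH₃)₂CH–O(H)CH₃⁺ loses R'OH: pKₐ(R'OH₂⁺) ≈ -2.4
(CH₃)₂CH–OC(O)C₆H₄NO₂ loses p-O₂N–C₆H₄–COO⁻: pKₐ(p-nitrobenzoic acid) ≈ 3.4

(CH₃)₂CH–N₂⁺ > (CH₃)₂CH–OTf > (CH₃)₂CH–OClO₃ > (CH₃)₂CH–O(H)CH₃⁺ > (CH₃)₂CH–OC(O)C₆H₄NO₂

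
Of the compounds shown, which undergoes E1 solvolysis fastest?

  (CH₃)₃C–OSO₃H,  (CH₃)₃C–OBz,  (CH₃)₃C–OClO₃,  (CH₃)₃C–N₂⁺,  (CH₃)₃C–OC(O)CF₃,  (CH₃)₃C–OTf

Same R in every case — rank the leaving groups.
The more stable X⁻ (or X) is on its own — i.e. the weaker a base it is — the better a leaving group it makes.
(CH₃)₃C–N₂⁺ loses N₂: no meaningful conjugate acid; N₂ departs as an exceptionally stable neutral molecule
(CH₃)₃C–OTf loses OTf⁻: pKₐ(CF₃SO₃H (triflic acid)) ≈ -14
(CH₃)₃C–OClO₃ loses ClO₄⁻: pKₐ(HClO₄) ≈ -10
(CH₃)₃C–OSO₃H loses HSO₄⁻: pKₐ(H₂SO₄) ≈ -3
(CH₃)₃C–OC(O)CF₃ loses CF₃COO⁻: pKₐ(CF₃COOH) ≈ 0.2
(CH₃)₃C–OBz loses PhCOO⁻: pKₐ(C₆H₅COOH) ≈ 4.2

(CH₃)₃C–N₂⁺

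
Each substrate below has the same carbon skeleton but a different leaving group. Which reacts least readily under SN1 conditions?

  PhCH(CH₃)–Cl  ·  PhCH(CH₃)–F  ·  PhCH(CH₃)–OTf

The skeletons are identical, so relative rate is governed entirely by leaving-group ability.
The more stable X⁻ (or X) is on its own — i.e. the weaker a base it is — the better a leaving group it makes.
PhCH(CH₃)–OTf loses OTf⁻: pKₐ(CF₃SO₃H (triflic acid)) ≈ -14
PhCH(CH₃)–Cl loses Cl⁻: pKₐ(HCl) ≈ -7
PhCH(CH₃)–F loses F⁻: pKₐ(HF) ≈ 3.2

PhCH(CH₃)–F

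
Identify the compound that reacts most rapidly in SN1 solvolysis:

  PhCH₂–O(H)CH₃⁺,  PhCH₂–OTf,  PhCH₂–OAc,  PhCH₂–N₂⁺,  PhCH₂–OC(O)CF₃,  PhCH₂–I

With the same alkyl group throughout, only the leaving group differentiates the rates.
A good leaving group is a weak base: the lower the pKₐ of its conjugate acid, the more readily it departs.
PhCH₂–N₂⁺ loses N₂: no meaningful conjugate acid; N₂ departs as an exceptionally stable neutral molecule
PhCH₂–OTf loses OTf⁻: pKₐ(CF₃SO₃H (triflic acid)) ≈ -14
PhCH₂–I loses I⁻: pKₐ(HI) ≈ -10
PhCH₂–O(H)CH₃⁺ loses R'OH: pKₐ(R'OH₂⁺) ≈ -2.4
PhCH₂–OC(O)CF₃ loses CF₃COO⁻: pKₐ(CF₃COOH) ≈ 0.2
PhCH₂–OAc loses AcO⁻: pKₐ(CH₃COOH) ≈ 4.8

PhCH₂–N₂⁺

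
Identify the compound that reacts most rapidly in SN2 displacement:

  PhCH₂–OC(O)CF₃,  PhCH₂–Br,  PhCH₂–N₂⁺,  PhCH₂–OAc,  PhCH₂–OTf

Same R in every case — rank the leaving groups.
The more stable X⁻ (or X) is on its own — i.e. the weaker a base it is — the better a leaving group it makes.
PhCH₂–N₂⁺ loses N₂: no meaningful conjugate acid; N₂ departs as an exceptionally stable neutral molecule
PhCH₂–OTf loses OTf⁻: pKₐ(CF₃SO₃H (triflic acid)) ≈ -14
PhCH₂–Br loses Br⁻: pKₐ(HBr) ≈ -9
PhCH₂–OC(O)CF₃ loses CF₃COO⁻: pKₐ(CF₃COOH) ≈ 0.2
PhCH₂–OAc loses AcO⁻: pKₐ(CH₃COOH) ≈ 4.8

PhCH₂–N₂⁺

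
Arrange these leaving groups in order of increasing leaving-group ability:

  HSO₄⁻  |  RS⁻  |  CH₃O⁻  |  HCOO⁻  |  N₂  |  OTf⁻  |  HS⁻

CH₃O⁻ < RS⁻ < HS⁻ < HCOO⁻ < HSO₄⁻ < OTf⁻ < N₂

N₂: no meaningful conjugate acid; N₂ departs as an exceptionally stable neutral molecule
OTf⁻: pKₐ(CF₃SO₃H (triflic acid)) ≈ -14
HSO₄⁻: pKₐ(H₂SO₄) ≈ -3
HCOO⁻: pKₐ(HCOOH) ≈ 3.8
HS⁻: pKₐ(H₂S) ≈ 7
RS⁻: pKₐ(RSH (a thiol)) ≈ 10.5 — moderately basic; rarely leaves without activation
CH₃O⁻: pKₐ(CH₃OH) ≈ 15.5 — strong base; alkoxides do not leave unassisted
Listed from poorest to best leaving group as asked.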